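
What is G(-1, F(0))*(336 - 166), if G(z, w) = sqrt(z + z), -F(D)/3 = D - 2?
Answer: 170*I*sqrt(2) ≈ 240.42*I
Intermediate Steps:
F(D) = 6 - 3*D (F(D) = -3*(D - 2) = -3*(-2 + D) = 6 - 3*D)
G(z, w) = sqrt(2)*sqrt(z) (G(z, w) = sqrt(2*z) = sqrt(2)*sqrt(z))
G(-1, F(0))*(336 - 166) = (sqrt(2)*sqrt(-1))*(336 - 166) = (sqrt(2)*I)*170 = (I*sqrt(2))*170 = 170*I*sqrt(2)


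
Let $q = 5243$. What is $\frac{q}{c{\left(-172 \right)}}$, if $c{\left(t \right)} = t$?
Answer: $- \frac{5243}{172} \approx -30.483$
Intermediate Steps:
$\frac{q}{c{\left(-172 \right)}} = \frac{5243}{-172} = 5243 \left(- \frac{1}{172}\right) = - \frac{5243}{172}$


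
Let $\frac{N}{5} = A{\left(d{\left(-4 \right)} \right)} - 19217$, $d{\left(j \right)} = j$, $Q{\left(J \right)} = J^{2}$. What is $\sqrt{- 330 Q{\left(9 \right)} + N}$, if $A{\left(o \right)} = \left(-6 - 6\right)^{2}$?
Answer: $i \sqrt{122095} \approx 349.42 i$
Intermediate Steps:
$A{\left(o \right)} = 144$ ($A{\left(o \right)} = \left(-12\right)^{2} = 144$)
$N = -95365$ ($N = 5 \left(144 - 19217\right) = 5 \left(-19073\right) = -95365$)
$\sqrt{- 330 Q{\left(9 \right)} + N} = \sqrt{- 330 \cdot 9^{2} - 95365} = \sqrt{\left(-330\right) 81 - 95365} = \sqrt{-26730 - 95365} = \sqrt{-122095} = i \sqrt{122095}$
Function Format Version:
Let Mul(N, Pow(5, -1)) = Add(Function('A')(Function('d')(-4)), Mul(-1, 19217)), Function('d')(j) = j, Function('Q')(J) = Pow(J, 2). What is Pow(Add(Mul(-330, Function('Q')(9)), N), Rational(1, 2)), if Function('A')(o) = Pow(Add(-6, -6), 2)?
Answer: Mul(I, Pow(122095, Rational(1, 2))) ≈ Mul(349.42, I)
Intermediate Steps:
Function('A')(o) = 144 (Function('A')(o) = Pow(-12, 2) = 144)
N = -95365 (N = Mul(5, Add(144, Mul(-1, 19217))) = Mul(5, Add(144, -19217)) = Mul(5, -19073) = -95365)
Pow(Add(Mul(-330, Function('Q')(9)), N), Rational(1, 2)) = Pow(Add(Mul(-330, Pow(9, 2)), -95365), Rational(1, 2)) = Pow(Add(Mul(-330, 81), -95365), Rational(1, 2)) = Pow(Add(-26730, -95365), Rational(1, 2)) = Pow(-122095, Rational(1, 2)) = Mul(I, Pow(122095, Rational(1, 2)))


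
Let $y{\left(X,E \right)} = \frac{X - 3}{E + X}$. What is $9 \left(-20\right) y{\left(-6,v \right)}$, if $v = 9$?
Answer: $540$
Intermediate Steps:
$y{\left(X,E \right)} = \frac{-3 + X}{E + X}$
$9 \left(-20\right) y{\left(-6,v \right)} = 9 \left(-20\right) \frac{-3 - 6}{9 - 6} = - 180 \cdot \frac{1}{3} \left(-9\right) = \left(-180\right) \left(-3\right) = 540$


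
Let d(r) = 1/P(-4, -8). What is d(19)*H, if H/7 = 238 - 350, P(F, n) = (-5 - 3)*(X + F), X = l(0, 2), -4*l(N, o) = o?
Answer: -196/9 ≈ -21.778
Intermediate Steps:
l(N, o) = -o/4
X = -1/2 (X = -1/4*2 = -1/2 ≈ -0.50000)
P(F, n) = 4 - 8*F (P(F, n) = (-5 - 3)*(-1/2 + F) = -8*(-1/2 + F) = 4 - 8*F)
d(r) = 1/36 (d(r) = 1/(4 - 8*(-4)) = 1/(4 + 32) = 1/36)
H = -784 (H = 7*(238 - 350) = 7*(-112) = -784)
d(19)*H = (1/36)*(-784) = -196/9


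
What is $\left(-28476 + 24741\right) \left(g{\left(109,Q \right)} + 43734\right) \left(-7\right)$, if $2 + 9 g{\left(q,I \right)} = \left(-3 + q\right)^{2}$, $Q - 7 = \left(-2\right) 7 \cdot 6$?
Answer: $1176060200$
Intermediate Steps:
$Q = -77$ ($Q = 7 + \left(-2\right) 7 \cdot 6 = 7 - 84 = -77$)
$g{\left(q,I \right)} = - \frac{2}{9} + \frac{\left(-3 + q\right)^{2}}{9}$
$\left(-28476 + 24741\right) \left(g{\left(109,Q \right)} + 43734\right) \left(-7\right) = \left(-28476 + 24741\right) \left(\left(- \frac{2}{9} + \frac{\left(-3 + 109\right)^{2}}{9}\right) + 43734\right) \left(-7\right) = - 3735 \left(\left(- \frac{2}{9} + \frac{106^{2}}{9}\right) + 43734\right) \left(-7\right) = - 3735 \left(\left(- \frac{2}{9} + \frac{1}{9} \cdot 11236\right) + 43734\right) \left(-7\right) = - 3735 \left(\left(- \frac{2}{9} + \frac{11236}{9}\right) + 43734\right) \left(-7\right) = - 3735 \left(\frac{11234}{9} + 43734\right) \left(-7\right) = \left(-3735\right) \frac{404840}{9} \left(-7\right) = \left(-168008600\right) \left(-7\right) = 1176060200$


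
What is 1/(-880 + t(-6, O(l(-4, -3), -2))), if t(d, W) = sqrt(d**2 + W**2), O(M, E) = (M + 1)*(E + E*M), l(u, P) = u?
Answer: -22/19351 - 3*sqrt(10)/387020 ≈ -0.0011614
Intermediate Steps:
O(M, E) = (1 + M)*(E + E*M)
t(d, W) = sqrt(W**2 + d**2)
1/(-880 + t(-6, O(l(-4, -3), -2))) = 1/(-880 + sqrt((-2*(1 + (-4)**2 + 2*(-4)))**2 + (-6)**2)) = 1/(-880 + sqrt((-2*(1 + 16 - 8))**2 + 36)) = 1/(-880 + sqrt((-2*9)**2 + 36)) = 1/(-880 + sqrt((-18)**2 + 36)) = 1/(-880 + sqrt(324 + 36)) = 1/(-880 + sqrt(360)) = 1/(-880 + 6*sqrt(10))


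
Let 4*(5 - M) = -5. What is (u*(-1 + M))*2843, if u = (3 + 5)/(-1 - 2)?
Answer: -39802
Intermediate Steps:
M = 25/4 (M = 5 - ¼*(-5) = 5 + 5/4 = 25/4 ≈ 6.2500)
u = -8/3 (u = 8/(-3) = 8*(-⅓) = -8/3 ≈ -2.6667)
(u*(-1 + M))*2843 = -8*(-1 + 25/4)/3*2843 = -8/3*21/4*2843 = -14*2843 = -39802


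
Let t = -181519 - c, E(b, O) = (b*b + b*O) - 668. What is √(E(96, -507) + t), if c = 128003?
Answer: I*√349646 ≈ 591.31*I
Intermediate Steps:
E(b, O) = -668 + b² + O*b (E(b, O) = (b² + O*b) - 668 = -668 + b² + O*b)
t = -309522 (t = -181519 - 1*128003 = -181519 - 128003 = -309522)
√(E(96, -507) + t) = √((-668 + 96² - 507*96) - 309522) = √((-668 + 9216 - 48672) - 309522) = √(-40124 - 309522) = √(-349646) = I*√349646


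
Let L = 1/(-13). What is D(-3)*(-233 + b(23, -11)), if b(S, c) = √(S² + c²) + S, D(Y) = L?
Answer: 210/13 - 5*√26/13 ≈ 14.193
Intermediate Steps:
L = -1/13 ≈ -0.076923
D(Y) = -1/13
b(S, c) = S + √(S² + c²)
D(-3)*(-233 + b(23, -11)) = -(-233 + (23 + √(23² + (-11)²)))/13 = -(-233 + (23 + √(529 + 121)))/13 = -(-233 + (23 + √650))/13 = -(-233 + (23 + 5*√26))/13 = -(-210 + 5*√26)/13 = 210/13 - 5*√26/13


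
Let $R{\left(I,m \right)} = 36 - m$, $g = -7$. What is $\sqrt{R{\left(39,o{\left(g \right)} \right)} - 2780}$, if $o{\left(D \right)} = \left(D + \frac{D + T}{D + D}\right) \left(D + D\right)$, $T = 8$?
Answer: $i \sqrt{2843} \approx 53.32 i$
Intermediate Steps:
$o{\left(D \right)} = 2 D \left(D + \frac{8 + D}{2 D}\right)$ ($o{\left(D \right)} = \left(D + \frac{D + 8}{D + D}\right) \left(D + D\right) = \left(D + \frac{8 + D}{2 D}\right) 2 D = 2 D \left(D + \frac{8 + D}{2 D}\right)$)
$\sqrt{R{\left(39,o{\left(g \right)} \right)} - 2780} = \sqrt{\left(36 - \left(8 - 7 + 2 \left(-7\right)^{2}\right)\right) - 2780} = \sqrt{\left(36 - \left(8 - 7 + 2 \cdot 49\right)\right) - 2780} = \sqrt{\left(36 - \left(8 - 7 + 98\right)\right) - 2780} = \sqrt{\left(36 - 99\right) - 2780} = \sqrt{-63 - 2780} = \sqrt{-2843} = i \sqrt{2843}$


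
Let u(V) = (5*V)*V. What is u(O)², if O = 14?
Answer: 960400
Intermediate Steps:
u(V) = 5*V²
u(O)² = (5*14²)² = (5*196)² = 980² = 960400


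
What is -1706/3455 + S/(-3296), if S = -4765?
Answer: 10840099/11387680 ≈ 0.95191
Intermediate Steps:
-1706/3455 + S/(-3296) = -1706/3455 - 4765/(-3296) = -1706*1/3455 - 4765*(-1/3296) = -1706/3455 + 4765/3296 = 10840099/11387680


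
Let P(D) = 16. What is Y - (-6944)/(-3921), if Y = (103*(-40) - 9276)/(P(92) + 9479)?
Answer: -39486332/12409965 ≈ -3.1818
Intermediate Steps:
Y = -13396/9495 (Y = (103*(-40) - 9276)/(16 + 9479) = (-4120 - 9276)/9495 = -13396*1/9495 = -13396/9495 ≈ -1.4108)
Y - (-6944)/(-3921) = -13396/9495 - (-6944)/(-3921) = -13396/9495 - (-6944)*(-1)/3921 = -13396/9495 - 1*6944/3921 = -13396/9495 - 6944/3921 = -39486332/12409965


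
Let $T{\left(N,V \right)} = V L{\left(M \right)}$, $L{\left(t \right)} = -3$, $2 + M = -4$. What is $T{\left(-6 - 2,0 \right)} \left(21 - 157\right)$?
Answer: $0$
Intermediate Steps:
$M = -6$ ($M = -2 - 4 = -6$)
$T{\left(N,V \right)} = - 3 V$ ($T{\left(N,V \right)} = V \left(-3\right) = - 3 V$)
$T{\left(-6 - 2,0 \right)} \left(21 - 157\right) = \left(-3\right) 0 \left(21 - 157\right) = 0 \left(-136\right) = 0$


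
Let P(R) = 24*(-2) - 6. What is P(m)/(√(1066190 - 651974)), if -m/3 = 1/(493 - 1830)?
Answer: -9*√11506/11506 ≈ -0.083904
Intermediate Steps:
m = 3/1337 (m = -3/(493 - 1830) = -3/(-1337) = -3*(-1/1337) = 3/1337 ≈ 0.0022438)
P(R) = -54 (P(R) = -48 - 6 = -54)
P(m)/(√(1066190 - 651974)) = -54/√(1066190 - 651974) = -54*√11506/69036 = -9*√11506/11506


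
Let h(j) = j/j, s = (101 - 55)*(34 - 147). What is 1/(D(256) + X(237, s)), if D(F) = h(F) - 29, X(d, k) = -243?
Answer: -1/271 ≈ -0.0036900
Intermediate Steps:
s = -5198 (s = 46*(-113) = -5198)
h(j) = 1
D(F) = -28 (D(F) = 1 - 29 = -28)
1/(D(256) + X(237, s)) = 1/(-28 - 243) = 1/(-271) = -1/271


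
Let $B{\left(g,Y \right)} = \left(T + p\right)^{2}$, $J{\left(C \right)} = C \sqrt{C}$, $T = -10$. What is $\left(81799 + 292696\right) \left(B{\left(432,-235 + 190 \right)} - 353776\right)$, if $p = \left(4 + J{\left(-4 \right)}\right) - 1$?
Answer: $-132492960545 + 41943440 i \approx -1.3249 \cdot 10^{11} + 4.1943 \cdot 10^{7} i$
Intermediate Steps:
$J{\left(C \right)} = C^{\frac{3}{2}}$
$p = 3 - 8 i$ ($p = \left(4 + \left(-4\right)^{\frac{3}{2}}\right) - 1 = \left(4 - 8 i\right) - 1 = 3 - 8 i \approx 3.0 - 8.0 i$)
$B{\left(g,Y \right)} = \left(-7 - 8 i\right)^{2}$ ($B{\left(g,Y \right)} = \left(-10 + \left(3 - 8 i\right)\right)^{2} = \left(-7 - 8 i\right)^{2}$)
$\left(81799 + 292696\right) \left(B{\left(432,-235 + 190 \right)} - 353776\right) = \left(81799 + 292696\right) \left(\left(-15 + 112 i\right) - 353776\right) = 374495 \left(-353791 + 112 i\right) = -132492960545 + 41943440 i$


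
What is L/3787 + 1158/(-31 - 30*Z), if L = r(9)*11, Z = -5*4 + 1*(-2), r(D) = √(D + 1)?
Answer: 1158/629 + 11*√10/3787 ≈ 1.8502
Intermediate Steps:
r(D) = √(1 + D)
Z = -22 (Z = -20 - 2 = -22)
L = 11*√10 (L = √(1 + 9)*11 = √10*11 = 11*√10 ≈ 34.785)
L/3787 + 1158/(-31 - 30*Z) = (11*√10)/3787 + 1158/(-31 - 30*(-22)) = (11*√10)*(1/3787) + 1158/(-31 + 660) = 11*√10/3787 + 1158/629 = 1158/629 + 11*√10/3787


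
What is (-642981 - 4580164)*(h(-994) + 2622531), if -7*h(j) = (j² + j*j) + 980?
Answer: -12222655498775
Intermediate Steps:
h(j) = -140 - 2*j²/7 (h(j) = -((j² + j*j) + 980)/7 = -((j² + j²) + 980)/7 = -(2*j² + 980)/7 = -(980 + 2*j²)/7 = -140 - 2*j²/7)
(-642981 - 4580164)*(h(-994) + 2622531) = (-642981 - 4580164)*((-140 - 2/7*(-994)²) + 2622531) = -5223145*((-140 - 2/7*988036) + 2622531) = -5223145*((-140 - 282296) + 2622531) = -5223145*(-282436 + 2622531) = -5223145*2340095 = -12222655498775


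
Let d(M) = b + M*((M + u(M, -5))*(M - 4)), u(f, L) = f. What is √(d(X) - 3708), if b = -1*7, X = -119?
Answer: I*√3487321 ≈ 1867.4*I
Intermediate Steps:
b = -7
d(M) = -7 + 2*M²*(-4 + M) (d(M) = -7 + M*((M + M)*(M - 4)) = -7 + M*((2*M)*(-4 + M)) = -7 + M*(2*M*(-4 + M)) = -7 + 2*M²*(-4 + M))
√(d(X) - 3708) = √((-7 - 8*(-119)² + 2*(-119)³) - 3708) = √((-7 - 8*14161 + 2*(-1685159)) - 3708) = √((-7 - 113288 - 3370318) - 3708) = √(-3483613 - 3708) = √(-3487321) = I*√3487321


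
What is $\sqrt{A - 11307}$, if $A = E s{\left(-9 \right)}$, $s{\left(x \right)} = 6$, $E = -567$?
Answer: $i \sqrt{14709} \approx 121.28 i$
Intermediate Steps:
$A = -3402$ ($A = \left(-567\right) 6 = -3402$)
$\sqrt{A - 11307} = \sqrt{-3402 - 11307} = \sqrt{-14709} = i \sqrt{14709}$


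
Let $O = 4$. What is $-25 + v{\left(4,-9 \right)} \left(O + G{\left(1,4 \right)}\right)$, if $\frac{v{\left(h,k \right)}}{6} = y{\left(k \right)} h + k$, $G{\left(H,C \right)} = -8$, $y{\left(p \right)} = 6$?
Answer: $-385$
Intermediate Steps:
$v{\left(h,k \right)} = 6 k + 36 h$ ($v{\left(h,k \right)} = 6 \left(6 h + k\right) = 6 \left(k + 6 h\right) = 6 k + 36 h$)
$-25 + v{\left(4,-9 \right)} \left(O + G{\left(1,4 \right)}\right) = -25 + \left(6 \left(-9\right) + 36 \cdot 4\right) \left(4 - 8\right) = -25 + \left(-54 + 144\right) \left(-4\right) = -25 + 90 \left(-4\right) = -25 - 360 = -385$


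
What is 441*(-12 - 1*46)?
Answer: -25578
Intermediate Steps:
441*(-12 - 1*46) = 441*(-12 - 46) = 441*(-58) = -25578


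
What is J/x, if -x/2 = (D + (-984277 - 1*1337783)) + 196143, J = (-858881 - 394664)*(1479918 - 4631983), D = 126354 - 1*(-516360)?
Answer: 3951255320425/2966406 ≈ 1.3320e+6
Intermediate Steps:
D = 642714 (D = 126354 + 516360 = 642714)
J = 3951255320425 (J = -1253545*(-3152065) = 3951255320425)
x = 2966406 (x = -2*((642714 + (-984277 - 1*1337783)) + 196143) = -2*((642714 + (-984277 - 1337783)) + 196143) = -2*((642714 - 2322060) + 196143) = -2*(-1679346 + 196143) = -2*(-1483203) = 2966406)
J/x = 3951255320425/2966406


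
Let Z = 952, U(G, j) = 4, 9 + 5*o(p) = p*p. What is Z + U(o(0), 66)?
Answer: 956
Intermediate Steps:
o(p) = -9/5 + p²/5 (o(p) = -9/5 + (p*p)/5 = -9/5 + p²/5)
Z + U(o(0), 66) = 952 + 4 = 956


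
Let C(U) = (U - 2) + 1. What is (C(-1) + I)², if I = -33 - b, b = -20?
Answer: 225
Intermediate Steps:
C(U) = -1 + U (C(U) = (-2 + U) + 1 = -1 + U)
I = -13 (I = -33 - 1*(-20) = -33 + 20 = -13)
(C(-1) + I)² = ((-1 - 1) - 13)² = (-2 - 13)² = (-15)² = 225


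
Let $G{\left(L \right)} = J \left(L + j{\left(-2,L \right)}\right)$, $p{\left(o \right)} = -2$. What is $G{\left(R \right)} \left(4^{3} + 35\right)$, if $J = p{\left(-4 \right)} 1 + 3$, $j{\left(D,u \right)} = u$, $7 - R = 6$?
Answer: $198$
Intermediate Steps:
$R = 1$ ($R = 7 - 6 = 1$)
$J = 1$ ($J = \left(-2\right) 1 + 3 = -2 + 3 = 1$)
$G{\left(L \right)} = 2 L$ ($G{\left(L \right)} = 1 \left(L + L\right) = 1 \cdot 2 L = 2 L$)
$G{\left(R \right)} \left(4^{3} + 35\right) = 2 \cdot 1 \left(4^{3} + 35\right) = 2 \left(64 + 35\right) = 2 \cdot 99 = 198$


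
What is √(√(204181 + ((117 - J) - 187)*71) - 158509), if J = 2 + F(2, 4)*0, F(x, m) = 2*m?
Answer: √(-158509 + √199069) ≈ 397.57*I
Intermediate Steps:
J = 2 (J = 2 + (2*4)*0 = 2 + 8*0 = 2 + 0 = 2)
√(√(204181 + ((117 - J) - 187)*71) - 158509) = √(√(204181 + ((117 - 1*2) - 187)*71) - 158509) = √(√(204181 + ((117 - 2) - 187)*71) - 158509) = √(√(204181 + (115 - 187)*71) - 158509) = √(√(204181 - 72*71) - 158509) = √(√(204181 - 5112) - 158509) = √(√199069 - 158509) = √(-158509 + √199069)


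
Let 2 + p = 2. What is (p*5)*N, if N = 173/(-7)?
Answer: 0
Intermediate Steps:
p = 0 (p = -2 + 2 = 0)
N = -173/7 (N = 173*(-⅐) = -173/7 ≈ -24.714)
(p*5)*N = (0*5)*(-173/7) = 0*(-173/7) = 0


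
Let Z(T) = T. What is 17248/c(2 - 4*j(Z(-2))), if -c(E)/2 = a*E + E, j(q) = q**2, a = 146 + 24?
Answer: 616/171 ≈ 3.6023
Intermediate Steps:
a = 170
c(E) = -342*E (c(E) = -2*(170*E + E) = -342*E)
17248/c(2 - 4*j(Z(-2))) = 17248/((-342*(2 - 4*(-2)**2))) = 17248/((-342*(2 - 4*4))) = 17248/((-342*(2 - 16))) = 17248/((-342*(-14))) = 17248/4788 = 17248*(1/4788) = 616/171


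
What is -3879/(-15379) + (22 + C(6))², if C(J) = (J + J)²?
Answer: 423787603/15379 ≈ 27556.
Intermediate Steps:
C(J) = 4*J² (C(J) = (2*J)² = 4*J²)
-3879/(-15379) + (22 + C(6))² = -3879/(-15379) + (22 + 4*6²)² = -3879*(-1/15379) + (22 + 4*36)² = 3879/15379 + (22 + 144)² = 3879/15379 + 166² = 3879/15379 + 27556 = 423787603/15379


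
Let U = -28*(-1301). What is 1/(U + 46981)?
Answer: 1/83409 ≈ 1.1989e-5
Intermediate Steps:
U = 36428
1/(U + 46981) = 1/(36428 + 46981) = 1/83409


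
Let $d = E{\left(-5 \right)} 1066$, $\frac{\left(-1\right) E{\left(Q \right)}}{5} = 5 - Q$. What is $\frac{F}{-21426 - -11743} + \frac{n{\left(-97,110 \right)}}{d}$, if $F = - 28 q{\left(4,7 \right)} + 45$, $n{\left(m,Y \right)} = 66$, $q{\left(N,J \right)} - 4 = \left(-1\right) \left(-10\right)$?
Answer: $\frac{8928011}{258051950} \approx 0.034598$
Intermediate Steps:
$q{\left(N,J \right)} = 14$ ($q{\left(N,J \right)} = 4 - -10 = 4 + 10 = 14$)
$E{\left(Q \right)} = -25 + 5 Q$ ($E{\left(Q \right)} = - 5 \left(5 - Q\right) = -25 + 5 Q$)
$d = -53300$ ($d = \left(-25 + 5 \left(-5\right)\right) 1066 = \left(-25 - 25\right) 1066 = \left(-50\right) 1066 = -53300$)
$F = -347$ ($F = \left(-28\right) 14 + 45 = -392 + 45 = -347$)
$\frac{F}{-21426 - -11743} + \frac{n{\left(-97,110 \right)}}{d} = - \frac{347}{-21426 - -11743} + \frac{66}{-53300} = - \frac{347}{-21426 + 11743} + 66 \left(- \frac{1}{53300}\right) = - \frac{347}{-9683} - \frac{33}{26650} = \left(-347\right) \left(- \frac{1}{9683}\right) - \frac{33}{26650} = \frac{347}{9683} - \frac{33}{26650} = \frac{8928011}{258051950}$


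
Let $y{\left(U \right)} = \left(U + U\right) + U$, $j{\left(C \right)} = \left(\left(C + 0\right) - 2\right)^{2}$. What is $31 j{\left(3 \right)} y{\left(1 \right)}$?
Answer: $93$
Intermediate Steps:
$j{\left(C \right)} = \left(-2 + C\right)^{2}$ ($j{\left(C \right)} = \left(C - 2\right)^{2} = \left(-2 + C\right)^{2}$)
$y{\left(U \right)} = 3 U$ ($y{\left(U \right)} = 2 U + U = 3 U$)
$31 j{\left(3 \right)} y{\left(1 \right)} = 31 \left(-2 + 3\right)^{2} \cdot 3 \cdot 1 = 31 \cdot 1^{2} \cdot 3 = 31 \cdot 1 \cdot 3 = 31 \cdot 3 = 93$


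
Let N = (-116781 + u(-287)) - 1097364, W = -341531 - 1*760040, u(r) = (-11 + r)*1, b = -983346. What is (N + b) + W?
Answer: -3299360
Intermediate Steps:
u(r) = -11 + r
W = -1101571 (W = -341531 - 760040 = -1101571)
N = -1214443 (N = (-116781 + (-11 - 287)) - 1097364 = (-116781 - 298) - 1097364 = -117079 - 1097364 = -1214443)
(N + b) + W = (-1214443 - 983346) - 1101571 = -2197789 - 1101571 = -3299360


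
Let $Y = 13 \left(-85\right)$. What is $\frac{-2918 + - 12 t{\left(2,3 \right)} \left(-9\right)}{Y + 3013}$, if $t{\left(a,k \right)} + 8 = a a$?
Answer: $- \frac{1675}{954} \approx -1.7558$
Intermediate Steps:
$t{\left(a,k \right)} = -8 + a^{2}$ ($t{\left(a,k \right)} = -8 + a a = -8 + a^{2}$)
$Y = -1105$
$\frac{-2918 + - 12 t{\left(2,3 \right)} \left(-9\right)}{Y + 3013} = \frac{-2918 + - 12 \left(-8 + 2^{2}\right) \left(-9\right)}{-1105 + 3013} = \frac{-2918 + - 12 \left(-8 + 4\right) \left(-9\right)}{1908} = \left(-2918 + \left(-12\right) \left(-4\right) \left(-9\right)\right) \frac{1}{1908} = \left(-2918 + 48 \left(-9\right)\right) \frac{1}{1908} = \left(-2918 - 432\right) \frac{1}{1908} = \left(-3350\right) \frac{1}{1908} = - \frac{1675}{954}$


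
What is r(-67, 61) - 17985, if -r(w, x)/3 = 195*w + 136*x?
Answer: -3678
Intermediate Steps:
r(w, x) = -585*w - 408*x (r(w, x) = -3*(195*w + 136*x) = -3*(136*x + 195*w) = -585*w - 408*x)
r(-67, 61) - 17985 = (-585*(-67) - 408*61) - 17985 = (39195 - 24888) - 17985 = 14307 - 17985 = -3678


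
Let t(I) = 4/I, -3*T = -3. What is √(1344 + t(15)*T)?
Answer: 142*√15/15 ≈ 36.664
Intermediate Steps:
T = 1 (T = -⅓*(-3) = 1)
√(1344 + t(15)*T) = √(1344 + (4/15)*1) = √(1344 + 4/15) = √(20164/15) = 142*√15/15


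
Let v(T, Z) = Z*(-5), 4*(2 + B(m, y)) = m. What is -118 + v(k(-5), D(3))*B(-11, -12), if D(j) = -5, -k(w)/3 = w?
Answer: -947/4 ≈ -236.75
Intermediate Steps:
k(w) = -3*w
B(m, y) = -2 + m/4
v(T, Z) = -5*Z
-118 + v(k(-5), D(3))*B(-11, -12) = -118 + (-5*(-5))*(-2 + (¼)*(-11)) = -118 + 25*(-2 - 11/4) = -118 + 25*(-19/4) = -118 - 475/4 = -947/4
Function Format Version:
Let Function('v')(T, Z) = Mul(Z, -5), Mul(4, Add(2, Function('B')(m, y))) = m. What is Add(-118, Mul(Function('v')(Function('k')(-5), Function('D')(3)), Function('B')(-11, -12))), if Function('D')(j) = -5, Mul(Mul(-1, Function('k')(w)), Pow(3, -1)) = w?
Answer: Rational(-947, 4) ≈ -236.75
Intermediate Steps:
Function('k')(w) = Mul(-3, w)
Function('B')(m, y) = Add(-2, Mul(Rational(1, 4), m))
Function('v')(T, Z) = Mul(-5, Z)
Add(-118, Mul(Function('v')(Function('k')(-5), Function('D')(3)), Function('B')(-11, -12))) = Add(-118, Mul(Mul(-5, -5), Add(-2, Mul(Rational(1, 4), -11)))) = Add(-118, Mul(25, Add(-2, Rational(-11, 4)))) = Add(-118, Mul(25, Rational(-19, 4))) = Add(-118, Rational(-475, 4)) = Rational(-947, 4)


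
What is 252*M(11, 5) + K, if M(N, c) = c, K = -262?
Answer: 998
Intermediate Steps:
252*M(11, 5) + K = 252*5 - 262 = 1260 - 262 = 998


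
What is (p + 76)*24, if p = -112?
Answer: -864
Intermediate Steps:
(p + 76)*24 = (-112 + 76)*24 = -36*24 = -864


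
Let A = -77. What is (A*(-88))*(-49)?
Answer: -332024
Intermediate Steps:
(A*(-88))*(-49) = -77*(-88)*(-49) = 6776*(-49) = -332024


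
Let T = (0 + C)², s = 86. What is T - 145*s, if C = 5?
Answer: -12445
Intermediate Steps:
T = 25 (T = (0 + 5)² = 5² = 25)
T - 145*s = 25 - 145*86 = 25 - 12470 = -12445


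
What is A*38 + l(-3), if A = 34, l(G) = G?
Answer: 1289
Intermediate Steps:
A*38 + l(-3) = 34*38 - 3 = 1292 - 3 = 1289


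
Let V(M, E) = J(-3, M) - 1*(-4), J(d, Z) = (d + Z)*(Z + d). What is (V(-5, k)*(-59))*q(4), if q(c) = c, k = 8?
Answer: -16048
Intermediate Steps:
J(d, Z) = (Z + d)**2 (J(d, Z) = (Z + d)*(Z + d) = (Z + d)**2)
V(M, E) = 4 + (-3 + M)**2 (V(M, E) = (M - 3)**2 - 1*(-4) = (-3 + M)**2 + 4 = 4 + (-3 + M)**2)
(V(-5, k)*(-59))*q(4) = ((4 + (-3 - 5)**2)*(-59))*4 = ((4 + (-8)**2)*(-59))*4 = ((4 + 64)*(-59))*4 = (68*(-59))*4 = -4012*4 = -16048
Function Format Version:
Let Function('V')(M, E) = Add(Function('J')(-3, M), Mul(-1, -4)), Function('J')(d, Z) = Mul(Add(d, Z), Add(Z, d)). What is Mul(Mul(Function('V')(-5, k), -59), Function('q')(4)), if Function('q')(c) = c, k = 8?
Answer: -16048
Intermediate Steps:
Function('J')(d, Z) = Pow(Add(Z, d), 2) (Function('J')(d, Z) = Mul(Add(Z, d), Add(Z, d)) = Pow(Add(Z, d), 2))
Function('V')(M, E) = Add(4, Pow(Add(-3, M), 2)) (Function('V')(M, E) = Add(Pow(Add(M, -3), 2), Mul(-1, -4)) = Add(Pow(Add(-3, M), 2), 4) = Add(4, Pow(Add(-3, M), 2)))
Mul(Mul(Function('V')(-5, k), -59), Function('q')(4)) = Mul(Mul(Add(4, Pow(Add(-3, -5), 2)), -59), 4) = Mul(Mul(Add(4, Pow(-8, 2)), -59), 4) = Mul(Mul(Add(4, 64), -59), 4) = Mul(Mul(68, -59), 4) = Mul(-4012, 4) = -16048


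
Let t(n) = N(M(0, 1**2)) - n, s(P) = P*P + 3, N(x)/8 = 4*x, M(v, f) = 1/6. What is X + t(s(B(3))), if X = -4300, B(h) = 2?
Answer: -12905/3 ≈ -4301.7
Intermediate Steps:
M(v, f) = 1/6
N(x) = 32*x (N(x) = 8*(4*x) = 32*x)
s(P) = 3 + P**2 (s(P) = P**2 + 3 = 3 + P**2)
t(n) = 16/3 - n (t(n) = 32*(1/6) - n = 16/3 - n)
X + t(s(B(3))) = -4300 + (16/3 - (3 + 2**2)) = -4300 + (16/3 - (3 + 4)) = -4300 + (16/3 - 1*7) = -4300 + (16/3 - 7) = -4300 - 5/3 = -12905/3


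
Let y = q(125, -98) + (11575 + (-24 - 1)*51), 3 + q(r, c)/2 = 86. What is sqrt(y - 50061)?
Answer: I*sqrt(39595) ≈ 198.98*I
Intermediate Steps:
q(r, c) = 166 (q(r, c) = -6 + 2*86 = -6 + 172 = 166)
y = 10466 (y = 166 + (11575 + (-24 - 1)*51) = 166 + (11575 - 25*51) = 166 + (11575 - 1275) = 166 + 10300 = 10466)
sqrt(y - 50061) = sqrt(10466 - 50061) = sqrt(-39595) = I*sqrt(39595)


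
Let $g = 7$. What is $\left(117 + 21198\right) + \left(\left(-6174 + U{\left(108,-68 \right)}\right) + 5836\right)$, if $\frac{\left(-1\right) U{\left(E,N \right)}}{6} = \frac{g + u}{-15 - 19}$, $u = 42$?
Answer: $\frac{356756}{17} \approx 20986.0$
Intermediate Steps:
$U{\left(E,N \right)} = \frac{147}{17}$ ($U{\left(E,N \right)} = - 6 \frac{7 + 42}{-15 - 19} = - 6 \frac{49}{-34} = - 6 \cdot 49 \left(- \frac{1}{34}\right) = \left(-6\right) \left(- \frac{49}{34}\right) = \frac{147}{17}$)
$\left(117 + 21198\right) + \left(\left(-6174 + U{\left(108,-68 \right)}\right) + 5836\right) = \left(117 + 21198\right) + \left(\left(-6174 + \frac{147}{17}\right) + 5836\right) = 21315 + \left(- \frac{104811}{17} + 5836\right) = 21315 - \frac{5599}{17} = \frac{356756}{17}$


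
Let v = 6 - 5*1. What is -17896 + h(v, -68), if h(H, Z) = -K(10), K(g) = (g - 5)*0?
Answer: -17896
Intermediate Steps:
v = 1 (v = 6 - 5 = 1)
K(g) = 0 (K(g) = (-5 + g)*0 = 0)
h(H, Z) = 0 (h(H, Z) = -1*0 = 0)
-17896 + h(v, -68) = -17896 + 0 = -17896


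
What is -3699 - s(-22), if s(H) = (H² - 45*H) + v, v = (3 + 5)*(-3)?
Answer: -5149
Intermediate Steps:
v = -24 (v = 8*(-3) = -24)
s(H) = -24 + H² - 45*H (s(H) = (H² - 45*H) - 24 = -24 + H² - 45*H)
-3699 - s(-22) = -3699 - (-24 + (-22)² - 45*(-22)) = -3699 - (-24 + 484 + 990) = -3699 - 1*1450 = -3699 - 1450 = -5149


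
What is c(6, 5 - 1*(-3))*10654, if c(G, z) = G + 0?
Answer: 63924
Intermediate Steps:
c(G, z) = G
c(6, 5 - 1*(-3))*10654 = 6*10654 = 63924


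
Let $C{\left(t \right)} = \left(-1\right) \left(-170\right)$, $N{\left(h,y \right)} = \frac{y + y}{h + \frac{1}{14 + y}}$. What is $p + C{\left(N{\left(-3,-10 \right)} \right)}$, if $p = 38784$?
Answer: $38954$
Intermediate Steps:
$N{\left(h,y \right)} = \frac{2 y}{h + \frac{1}{14 + y}}$
$C{\left(t \right)} = 170$
$p + C{\left(N{\left(-3,-10 \right)} \right)} = 38784 + 170 = 38954$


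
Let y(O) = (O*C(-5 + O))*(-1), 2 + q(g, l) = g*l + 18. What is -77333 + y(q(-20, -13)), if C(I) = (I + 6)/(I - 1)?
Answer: -3492727/45 ≈ -77616.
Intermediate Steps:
C(I) = (6 + I)/(-1 + I)
q(g, l) = 16 + g*l (q(g, l) = -2 + (g*l + 18) = -2 + (18 + g*l) = 16 + g*l)
y(O) = -O*(1 + O)/(-6 + O) (y(O) = (O*((6 + (-5 + O))/(-1 + (-5 + O))))*(-1) = (O*((1 + O)/(-6 + O)))*(-1) = (O*(1 + O)/(-6 + O))*(-1) = -O*(1 + O)/(-6 + O))
-77333 + y(q(-20, -13)) = -77333 - (16 - 20*(-13))*(1 + (16 - 20*(-13)))/(-6 + (16 - 20*(-13))) = -77333 - (16 + 260)*(1 + (16 + 260))/(-6 + (16 + 260)) = -77333 - 1*276*(1 + 276)/(-6 + 276) = -77333 - 1*276*277/270 = -77333 - 1*276*1/270*277 = -77333 - 12742/45 = -3492727/45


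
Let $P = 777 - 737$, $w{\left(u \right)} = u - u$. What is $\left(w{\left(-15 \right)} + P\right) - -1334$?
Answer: $1374$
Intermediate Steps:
$w{\left(u \right)} = 0$
$P = 40$
$\left(w{\left(-15 \right)} + P\right) - -1334 = \left(0 + 40\right) - -1334 = 40 + 1334 = 1374$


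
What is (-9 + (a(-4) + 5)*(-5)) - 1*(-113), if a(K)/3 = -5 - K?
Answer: 94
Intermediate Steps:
a(K) = -15 - 3*K (a(K) = 3*(-5 - K) = -15 - 3*K)
(-9 + (a(-4) + 5)*(-5)) - 1*(-113) = (-9 + ((-15 - 3*(-4)) + 5)*(-5)) - 1*(-113) = (-9 + ((-15 + 12) + 5)*(-5)) + 113 = (-9 + (-3 + 5)*(-5)) + 113 = (-9 + 2*(-5)) + 113 = (-9 - 10) + 113 = -19 + 113 = 94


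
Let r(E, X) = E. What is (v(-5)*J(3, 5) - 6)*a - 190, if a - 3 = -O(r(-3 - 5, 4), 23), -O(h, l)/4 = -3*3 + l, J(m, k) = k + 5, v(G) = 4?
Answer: 1816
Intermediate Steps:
J(m, k) = 5 + k
O(h, l) = 36 - 4*l (O(h, l) = -4*(-3*3 + l) = -4*(-9 + l) = 36 - 4*l)
a = 59 (a = 3 - (36 - 4*23) = 3 - (36 - 92) = 3 - 1*(-56) = 3 + 56 = 59)
(v(-5)*J(3, 5) - 6)*a - 190 = (4*(5 + 5) - 6)*59 - 190 = (4*10 - 6)*59 - 190 = (40 - 6)*59 - 190 = 34*59 - 190 = 2006 - 190 = 1816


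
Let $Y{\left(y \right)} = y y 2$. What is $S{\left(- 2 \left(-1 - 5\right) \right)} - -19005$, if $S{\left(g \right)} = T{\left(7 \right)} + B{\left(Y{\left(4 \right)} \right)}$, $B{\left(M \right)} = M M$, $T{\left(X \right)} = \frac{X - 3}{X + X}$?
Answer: $\frac{140205}{7} \approx 20029.0$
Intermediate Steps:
$Y{\left(y \right)} = 2 y^{2}$ ($Y{\left(y \right)} = y^{2} \cdot 2 = 2 y^{2}$)
$T{\left(X \right)} = \frac{-3 + X}{2 X}$
$B{\left(M \right)} = M^{2}$
$S{\left(g \right)} = \frac{7170}{7}$ ($S{\left(g \right)} = \frac{-3 + 7}{2 \cdot 7} + \left(2 \cdot 4^{2}\right)^{2} = \frac{1}{2} \cdot \frac{1}{7} \cdot 4 + \left(2 \cdot 16\right)^{2} = \frac{2}{7} + 32^{2} = \frac{2}{7} + 1024 = \frac{7170}{7}$)
$S{\left(- 2 \left(-1 - 5\right) \right)} - -19005 = \frac{7170}{7} - -19005 = \frac{7170}{7} + 19005 = \frac{140205}{7}$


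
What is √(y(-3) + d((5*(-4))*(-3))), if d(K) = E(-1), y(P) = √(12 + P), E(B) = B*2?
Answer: 1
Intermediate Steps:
E(B) = 2*B
d(K) = -2 (d(K) = 2*(-1) = -2)
√(y(-3) + d((5*(-4))*(-3))) = √(√(12 - 3) - 2) = √(√9 - 2) = √(3 - 2) = √1 = 1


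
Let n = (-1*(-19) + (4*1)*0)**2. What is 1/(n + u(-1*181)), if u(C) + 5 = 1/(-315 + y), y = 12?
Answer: 303/107867 ≈ 0.0028090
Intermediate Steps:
u(C) = -1516/303 (u(C) = -5 + 1/(-315 + 12) = -5 + 1/(-303) = -5 - 1/303 = -1516/303)
n = 361 (n = (19 + 4*0)**2 = (19 + 0)**2 = 19**2 = 361)
1/(n + u(-1*181)) = 1/(361 - 1516/303) = 1/(107867/303) = 303/107867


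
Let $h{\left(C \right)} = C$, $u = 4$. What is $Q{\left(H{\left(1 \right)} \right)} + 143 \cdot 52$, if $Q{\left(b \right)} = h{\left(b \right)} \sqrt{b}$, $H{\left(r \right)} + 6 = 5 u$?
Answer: $7436 + 14 \sqrt{14} \approx 7488.4$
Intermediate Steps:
$H{\left(r \right)} = 14$ ($H{\left(r \right)} = -6 + 5 \cdot 4 = -6 + 20 = 14$)
$Q{\left(b \right)} = b^{\frac{3}{2}}$ ($Q{\left(b \right)} = b \sqrt{b} = b^{\frac{3}{2}}$)
$Q{\left(H{\left(1 \right)} \right)} + 143 \cdot 52 = 14^{\frac{3}{2}} + 143 \cdot 52 = 14 \sqrt{14} + 7436 = 7436 + 14 \sqrt{14}$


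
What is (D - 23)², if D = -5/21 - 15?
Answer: 644809/441 ≈ 1462.2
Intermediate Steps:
D = -320/21 (D = -5*1/21 - 15 = -5/21 - 15 = -320/21 ≈ -15.238)
(D - 23)² = (-320/21 - 23)² = (-803/21)² = 644809/441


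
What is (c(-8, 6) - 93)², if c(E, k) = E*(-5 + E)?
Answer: 121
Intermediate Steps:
(c(-8, 6) - 93)² = (-8*(-5 - 8) - 93)² = (-8*(-13) - 93)² = (104 - 93)² = 11² = 121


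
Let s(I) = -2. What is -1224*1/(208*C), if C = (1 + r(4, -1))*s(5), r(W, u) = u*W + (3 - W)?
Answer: -153/208 ≈ -0.73558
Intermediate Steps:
r(W, u) = 3 - W + W*u (r(W, u) = W*u + (3 - W) = 3 - W + W*u)
C = 8 (C = (1 + (3 - 1*4 + 4*(-1)))*(-2) = (1 + (3 - 4 - 4))*(-2) = (1 - 5)*(-2) = -4*(-2) = 8)
-1224*1/(208*C) = -1224/((8*(-16))*(-13)) = -1224/((-128*(-13))) = -1224/1664 = -1224*1/1664 = -153/208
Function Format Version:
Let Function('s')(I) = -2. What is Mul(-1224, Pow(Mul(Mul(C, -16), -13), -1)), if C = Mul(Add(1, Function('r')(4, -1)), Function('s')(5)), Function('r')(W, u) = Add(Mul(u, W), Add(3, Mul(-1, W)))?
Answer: Rational(-153, 208) ≈ -0.73558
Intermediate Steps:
Function('r')(W, u) = Add(3, Mul(-1, W), Mul(W, u)) (Function('r')(W, u) = Add(Mul(W, u), Add(3, Mul(-1, W))) = Add(3, Mul(-1, W), Mul(W, u)))
C = 8 (C = Mul(Add(1, Add(3, Mul(-1, 4), Mul(4, -1))), -2) = Mul(Add(1, Add(3, -4, -4)), -2) = Mul(Add(1, -5), -2) = Mul(-4, -2) = 8)
Mul(-1224, Pow(Mul(Mul(C, -16), -13), -1)) = Mul(-1224, Pow(Mul(Mul(8, -16), -13), -1)) = Mul(-1224, Pow(Mul(-128, -13), -1)) = Mul(-1224, Pow(1664, -1)) = Mul(-1224, Rational(1, 1664)) = Rational(-153, 208)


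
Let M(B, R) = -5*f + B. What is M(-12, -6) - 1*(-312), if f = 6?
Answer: 270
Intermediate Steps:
M(B, R) = -30 + B (M(B, R) = -5*6 + B = -30 + B)
M(-12, -6) - 1*(-312) = (-30 - 12) - 1*(-312) = -42 + 312 = 270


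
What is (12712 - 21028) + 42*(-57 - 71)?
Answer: -13692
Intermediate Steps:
(12712 - 21028) + 42*(-57 - 71) = -8316 + 42*(-128) = -8316 - 5376 = -13692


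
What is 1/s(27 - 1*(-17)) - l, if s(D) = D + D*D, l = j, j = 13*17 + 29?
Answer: -494999/1980 ≈ -250.00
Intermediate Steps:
j = 250 (j = 221 + 29 = 250)
l = 250
s(D) = D + D²
1/s(27 - 1*(-17)) - l = 1/((27 - 1*(-17))*(1 + (27 - 1*(-17)))) - 1*250 = 1/((27 + 17)*(1 + (27 + 17))) - 250 = 1/(44*(1 + 44)) - 250 = 1/(44*45) - 250 = 1/1980 - 250 = -494999/1980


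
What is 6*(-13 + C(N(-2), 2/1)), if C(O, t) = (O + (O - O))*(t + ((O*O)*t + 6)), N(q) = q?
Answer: -270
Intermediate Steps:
C(O, t) = O*(6 + t + t*O**2) (C(O, t) = (O + 0)*(t + (O**2*t + 6)) = O*(t + (t*O**2 + 6)) = O*(t + (6 + t*O**2)) = O*(6 + t + t*O**2))
6*(-13 + C(N(-2), 2/1)) = 6*(-13 - 2*(6 + 2/1 + (2/1)*(-2)**2)) = 6*(-13 - 2*(6 + 2*1 + (2*1)*4)) = 6*(-13 - 2*(6 + 2 + 2*4)) = 6*(-13 - 2*(6 + 2 + 8)) = 6*(-13 - 2*16) = 6*(-13 - 32) = 6*(-45) = -270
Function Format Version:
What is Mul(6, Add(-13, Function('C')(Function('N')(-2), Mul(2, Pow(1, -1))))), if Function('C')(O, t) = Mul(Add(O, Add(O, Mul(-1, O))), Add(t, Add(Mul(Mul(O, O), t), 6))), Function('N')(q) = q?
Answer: -270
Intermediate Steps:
Function('C')(O, t) = Mul(O, Add(6, t, Mul(t, Pow(O, 2)))) (Function('C')(O, t) = Mul(Add(O, 0), Add(t, Add(Mul(Pow(O, 2), t), 6))) = Mul(O, Add(t, Add(Mul(t, Pow(O, 2)), 6))) = Mul(O, Add(t, Add(6, Mul(t, Pow(O, 2))))) = Mul(O, Add(6, t, Mul(t, Pow(O, 2)))))
Mul(6, Add(-13, Function('C')(Function('N')(-2), Mul(2, Pow(1, -1))))) = Mul(6, Add(-13, Mul(-2, Add(6, Mul(2, Pow(1, -1)), Mul(Mul(2, Pow(1, -1)), Pow(-2, 2)))))) = Mul(6, Add(-13, Mul(-2, Add(6, Mul(2, 1), Mul(Mul(2, 1), 4))))) = Mul(6, Add(-13, Mul(-2, Add(6, 2, Mul(2, 4))))) = Mul(6, Add(-13, Mul(-2, Add(6, 2, 8)))) = Mul(6, Add(-13, Mul(-2, 16))) = Mul(6, Add(-13, -32)) = Mul(6, -45) = -270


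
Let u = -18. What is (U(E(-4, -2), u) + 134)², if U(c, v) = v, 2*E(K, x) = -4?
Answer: 13456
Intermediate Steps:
E(K, x) = -2 (E(K, x) = (½)*(-4) = -2)
(U(E(-4, -2), u) + 134)² = (-18 + 134)² = 116² = 13456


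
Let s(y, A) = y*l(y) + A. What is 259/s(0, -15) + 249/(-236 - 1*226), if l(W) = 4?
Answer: -41131/2310 ≈ -17.806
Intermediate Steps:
s(y, A) = A + 4*y (s(y, A) = y*4 + A = 4*y + A = A + 4*y)
259/s(0, -15) + 249/(-236 - 1*226) = 259/(-15 + 4*0) + 249/(-236 - 1*226) = 259/(-15 + 0) + 249/(-236 - 226) = 259/(-15) + 249/(-462) = 259*(-1/15) + 249*(-1/462) = -259/15 - 83/154 = -41131/2310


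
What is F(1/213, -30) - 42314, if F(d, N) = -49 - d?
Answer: -9023320/213 ≈ -42363.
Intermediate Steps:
F(1/213, -30) - 42314 = (-49 - 1/213) - 42314 = -10438/213 - 42314 = -9023320/213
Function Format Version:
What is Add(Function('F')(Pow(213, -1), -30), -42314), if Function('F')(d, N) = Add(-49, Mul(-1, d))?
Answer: Rational(-9023320, 213) ≈ -42363.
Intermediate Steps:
Add(Function('F')(Pow(213, -1), -30), -42314) = Add(Add(-49, Mul(-1, Pow(213, -1))), -42314) = Add(Add(-49, Mul(-1, Rational(1, 213))), -42314) = Add(Add(-49, Rational(-1, 213)), -42314) = Add(Rational(-10438, 213), -42314) = Rational(-9023320, 213)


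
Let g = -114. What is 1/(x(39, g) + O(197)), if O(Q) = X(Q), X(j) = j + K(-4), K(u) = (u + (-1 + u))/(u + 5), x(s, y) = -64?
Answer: 1/124 ≈ 0.0080645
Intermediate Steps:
K(u) = (-1 + 2*u)/(5 + u)
X(j) = -9 + j (X(j) = j + (-1 + 2*(-4))/(5 - 4) = j + (-1 - 8)/1 = j + 1*(-9) = j - 9 = -9 + j)
O(Q) = -9 + Q
1/(x(39, g) + O(197)) = 1/(-64 + (-9 + 197)) = 1/(-64 + 188) = 1/124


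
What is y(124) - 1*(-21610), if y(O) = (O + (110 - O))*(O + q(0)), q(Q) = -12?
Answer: 33930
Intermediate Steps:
y(O) = -1320 + 110*O (y(O) = (O + (110 - O))*(O - 12) = 110*(-12 + O) = -1320 + 110*O)
y(124) - 1*(-21610) = (-1320 + 110*124) - 1*(-21610) = (-1320 + 13640) + 21610 = 12320 + 21610 = 33930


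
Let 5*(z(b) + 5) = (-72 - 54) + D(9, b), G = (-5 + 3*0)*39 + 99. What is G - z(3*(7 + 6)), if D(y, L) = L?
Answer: -368/5 ≈ -73.600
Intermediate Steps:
G = -96 (G = (-5 + 0)*39 + 99 = -5*39 + 99 = -195 + 99 = -96)
z(b) = -151/5 + b/5 (z(b) = -5 + ((-72 - 54) + b)/5 = -5 + (-126 + b)/5 = -5 + (-126/5 + b/5) = -151/5 + b/5)
G - z(3*(7 + 6)) = -96 - (-151/5 + (3*(7 + 6))/5) = -96 - (-151/5 + (3*13)/5) = -96 - (-151/5 + (⅕)*39) = -96 - (-151/5 + 39/5) = -96 - 1*(-112/5) = -96 + 112/5 = -368/5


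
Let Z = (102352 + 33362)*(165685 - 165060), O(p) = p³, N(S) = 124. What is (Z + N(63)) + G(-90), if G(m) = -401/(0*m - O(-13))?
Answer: 186352558277/2197 ≈ 8.4821e+7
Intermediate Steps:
Z = 84821250 (Z = 135714*625 = 84821250)
G(m) = -401/2197 (G(m) = -401/(0*m - 1*(-13)³) = -401/(0 - 1*(-2197)) = -401/(0 + 2197) = -401/2197)
(Z + N(63)) + G(-90) = (84821250 + 124) - 401/2197 = 84821374 - 401/2197 = 186352558277/2197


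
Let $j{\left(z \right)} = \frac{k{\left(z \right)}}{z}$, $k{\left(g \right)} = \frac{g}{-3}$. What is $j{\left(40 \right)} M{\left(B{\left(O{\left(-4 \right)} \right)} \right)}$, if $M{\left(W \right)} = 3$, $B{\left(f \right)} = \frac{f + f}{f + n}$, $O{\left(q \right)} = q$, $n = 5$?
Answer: $-1$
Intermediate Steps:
$k{\left(g \right)} = - \frac{g}{3}$ ($k{\left(g \right)} = g \left(- \frac{1}{3}\right) = - \frac{g}{3}$)
$j{\left(z \right)} = - \frac{1}{3}$ ($j{\left(z \right)} = \frac{\left(- \frac{1}{3}\right) z}{z} = - \frac{1}{3}$)
$B{\left(f \right)} = \frac{2 f}{5 + f}$ ($B{\left(f \right)} = \frac{f + f}{f + 5} = \frac{2 f}{5 + f}$)
$j{\left(40 \right)} M{\left(B{\left(O{\left(-4 \right)} \right)} \right)} = \left(- \frac{1}{3}\right) 3 = -1$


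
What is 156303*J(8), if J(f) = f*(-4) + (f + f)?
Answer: -2500848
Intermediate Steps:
J(f) = -2*f (J(f) = -4*f + 2*f = -2*f)
156303*J(8) = 156303*(-2*8) = 156303*(-16) = -2500848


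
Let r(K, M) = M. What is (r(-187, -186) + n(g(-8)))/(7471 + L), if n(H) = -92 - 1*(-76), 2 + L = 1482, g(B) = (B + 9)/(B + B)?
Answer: -202/8951 ≈ -0.022567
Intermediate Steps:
g(B) = (9 + B)/(2*B) (g(B) = (9 + B)/((2*B)) = (9 + B)*(1/(2*B)) = (9 + B)/(2*B))
L = 1480 (L = -2 + 1482 = 1480)
n(H) = -16 (n(H) = -92 + 76 = -16)
(r(-187, -186) + n(g(-8)))/(7471 + L) = (-186 - 16)/(7471 + 1480) = -202/8951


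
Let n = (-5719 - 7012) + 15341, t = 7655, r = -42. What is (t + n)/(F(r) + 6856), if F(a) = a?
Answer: 10265/6814 ≈ 1.5065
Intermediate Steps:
n = 2610 (n = -12731 + 15341 = 2610)
(t + n)/(F(r) + 6856) = (7655 + 2610)/(-42 + 6856) = 10265/6814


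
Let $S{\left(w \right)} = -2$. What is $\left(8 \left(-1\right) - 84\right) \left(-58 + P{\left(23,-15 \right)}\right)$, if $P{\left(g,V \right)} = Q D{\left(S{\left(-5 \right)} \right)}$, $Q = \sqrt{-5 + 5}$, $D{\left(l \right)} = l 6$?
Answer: $5336$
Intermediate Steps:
$D{\left(l \right)} = 6 l$
$Q = 0$ ($Q = \sqrt{0} = 0$)
$P{\left(g,V \right)} = 0$ ($P{\left(g,V \right)} = 0 \cdot 6 \left(-2\right) = 0 \left(-12\right) = 0$)
$\left(8 \left(-1\right) - 84\right) \left(-58 + P{\left(23,-15 \right)}\right) = \left(8 \left(-1\right) - 84\right) \left(-58 + 0\right) = \left(-8 - 84\right) \left(-58\right) = \left(-92\right) \left(-58\right) = 5336$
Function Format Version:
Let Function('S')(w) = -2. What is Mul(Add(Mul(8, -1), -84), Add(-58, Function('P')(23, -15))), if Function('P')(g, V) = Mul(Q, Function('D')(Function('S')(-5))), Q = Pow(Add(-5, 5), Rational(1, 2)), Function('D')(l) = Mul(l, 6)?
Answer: 5336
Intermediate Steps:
Function('D')(l) = Mul(6, l)
Q = 0 (Q = Pow(0, Rational(1, 2)) = 0)
Function('P')(g, V) = 0 (Function('P')(g, V) = Mul(0, Mul(6, -2)) = Mul(0, -12) = 0)
Mul(Add(Mul(8, -1), -84), Add(-58, Function('P')(23, -15))) = Mul(Add(Mul(8, -1), -84), Add(-58, 0)) = Mul(Add(-8, -84), -58) = Mul(-92, -58) = 5336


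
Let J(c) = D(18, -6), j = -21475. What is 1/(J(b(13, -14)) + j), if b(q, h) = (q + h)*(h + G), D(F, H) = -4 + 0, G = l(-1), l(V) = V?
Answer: -1/21479 ≈ -4.6557e-5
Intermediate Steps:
G = -1
D(F, H) = -4
b(q, h) = (-1 + h)*(h + q) (b(q, h) = (q + h)*(h - 1) = (h + q)*(-1 + h) = (-1 + h)*(h + q))
J(c) = -4
1/(J(b(13, -14)) + j) = 1/(-4 - 21475) = 1/(-21479) = -1/21479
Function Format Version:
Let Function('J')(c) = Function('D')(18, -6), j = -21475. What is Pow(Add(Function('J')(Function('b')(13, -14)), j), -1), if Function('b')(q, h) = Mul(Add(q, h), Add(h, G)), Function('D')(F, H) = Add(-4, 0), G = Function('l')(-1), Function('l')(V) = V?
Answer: Rational(-1, 21479) ≈ -4.6557e-5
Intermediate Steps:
G = -1
Function('D')(F, H) = -4
Function('b')(q, h) = Mul(Add(-1, h), Add(h, q)) (Function('b')(q, h) = Mul(Add(q, h), Add(h, -1)) = Mul(Add(h, q), Add(-1, h)) = Mul(Add(-1, h), Add(h, q)))
Function('J')(c) = -4
Pow(Add(Function('J')(Function('b')(13, -14)), j), -1) = Pow(Add(-4, -21475), -1) = Pow(-21479, -1) = Rational(-1, 21479)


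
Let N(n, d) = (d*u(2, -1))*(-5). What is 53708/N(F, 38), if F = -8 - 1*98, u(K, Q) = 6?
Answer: -13427/285 ≈ -47.112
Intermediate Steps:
F = -106 (F = -8 - 98 = -106)
N(n, d) = -30*d (N(n, d) = (d*6)*(-5) = (6*d)*(-5) = -30*d)
53708/N(F, 38) = 53708/((-30*38)) = 53708/(-1140) = 53708*(-1/1140) = -13427/285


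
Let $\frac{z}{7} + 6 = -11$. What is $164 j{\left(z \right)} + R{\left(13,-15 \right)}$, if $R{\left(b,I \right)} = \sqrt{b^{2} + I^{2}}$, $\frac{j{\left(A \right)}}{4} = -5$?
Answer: $-3280 + \sqrt{394} \approx -3260.2$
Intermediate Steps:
$z = -119$ ($z = -42 + 7 \left(-11\right) = -42 - 77 = -119$)
$j{\left(A \right)} = -20$ ($j{\left(A \right)} = 4 \left(-5\right) = -20$)
$R{\left(b,I \right)} = \sqrt{I^{2} + b^{2}}$
$164 j{\left(z \right)} + R{\left(13,-15 \right)} = 164 \left(-20\right) + \sqrt{\left(-15\right)^{2} + 13^{2}} = -3280 + \sqrt{225 + 169} = -3280 + \sqrt{394}$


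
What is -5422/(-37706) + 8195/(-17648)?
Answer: -106656607/332717744 ≈ -0.32056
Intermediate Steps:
-5422/(-37706) + 8195/(-17648) = -5422*(-1/37706) + 8195*(-1/17648) = 2711/18853 - 8195/17648 = -106656607/332717744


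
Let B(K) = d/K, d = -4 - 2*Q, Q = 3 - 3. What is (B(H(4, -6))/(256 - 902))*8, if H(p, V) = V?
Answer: -8/969 ≈ -0.0082559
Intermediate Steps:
Q = 0
d = -4 (d = -4 - 2*0 = -4 + 0 = -4)
B(K) = -4/K
(B(H(4, -6))/(256 - 902))*8 = ((-4/(-6))/(256 - 902))*8 = (-4*(-⅙)/(-646))*8 = ((⅔)*(-1/646))*8 = -1/969*8 = -8/969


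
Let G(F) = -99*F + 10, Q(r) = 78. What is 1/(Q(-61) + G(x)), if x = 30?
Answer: -1/2882 ≈ -0.00034698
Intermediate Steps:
G(F) = 10 - 99*F
1/(Q(-61) + G(x)) = 1/(78 + (10 - 99*30)) = 1/(78 + (10 - 2970)) = 1/(78 - 2960) = 1/(-2882) = -1/2882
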